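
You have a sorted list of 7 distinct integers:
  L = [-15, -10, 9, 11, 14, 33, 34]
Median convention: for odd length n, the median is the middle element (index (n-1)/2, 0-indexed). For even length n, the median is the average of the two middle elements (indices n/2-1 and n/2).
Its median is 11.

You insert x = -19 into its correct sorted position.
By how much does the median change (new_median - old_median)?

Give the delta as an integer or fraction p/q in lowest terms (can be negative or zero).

Old median = 11
After inserting x = -19: new sorted = [-19, -15, -10, 9, 11, 14, 33, 34]
New median = 10
Delta = 10 - 11 = -1

Answer: -1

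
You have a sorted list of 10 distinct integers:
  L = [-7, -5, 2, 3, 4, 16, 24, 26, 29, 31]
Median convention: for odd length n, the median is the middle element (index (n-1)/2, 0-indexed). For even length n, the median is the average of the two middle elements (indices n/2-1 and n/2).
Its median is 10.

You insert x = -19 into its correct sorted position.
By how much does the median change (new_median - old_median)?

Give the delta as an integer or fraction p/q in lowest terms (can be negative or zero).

Answer: -6

Derivation:
Old median = 10
After inserting x = -19: new sorted = [-19, -7, -5, 2, 3, 4, 16, 24, 26, 29, 31]
New median = 4
Delta = 4 - 10 = -6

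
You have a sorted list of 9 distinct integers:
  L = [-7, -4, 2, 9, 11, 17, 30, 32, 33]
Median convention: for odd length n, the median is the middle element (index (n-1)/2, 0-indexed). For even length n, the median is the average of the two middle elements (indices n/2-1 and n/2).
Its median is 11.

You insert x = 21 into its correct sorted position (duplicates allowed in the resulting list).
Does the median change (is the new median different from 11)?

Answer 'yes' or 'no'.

Old median = 11
Insert x = 21
New median = 14
Changed? yes

Answer: yes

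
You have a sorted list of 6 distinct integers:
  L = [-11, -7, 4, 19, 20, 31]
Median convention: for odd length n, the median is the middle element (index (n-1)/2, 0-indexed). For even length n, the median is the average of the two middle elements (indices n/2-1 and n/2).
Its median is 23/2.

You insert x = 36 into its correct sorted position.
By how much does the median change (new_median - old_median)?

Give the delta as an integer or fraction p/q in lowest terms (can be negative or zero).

Answer: 15/2

Derivation:
Old median = 23/2
After inserting x = 36: new sorted = [-11, -7, 4, 19, 20, 31, 36]
New median = 19
Delta = 19 - 23/2 = 15/2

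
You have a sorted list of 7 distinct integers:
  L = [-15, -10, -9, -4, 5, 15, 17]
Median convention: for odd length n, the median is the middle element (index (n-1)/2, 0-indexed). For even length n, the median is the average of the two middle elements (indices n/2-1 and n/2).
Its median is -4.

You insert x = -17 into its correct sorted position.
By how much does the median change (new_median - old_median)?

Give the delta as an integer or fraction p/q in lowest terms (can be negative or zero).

Old median = -4
After inserting x = -17: new sorted = [-17, -15, -10, -9, -4, 5, 15, 17]
New median = -13/2
Delta = -13/2 - -4 = -5/2

Answer: -5/2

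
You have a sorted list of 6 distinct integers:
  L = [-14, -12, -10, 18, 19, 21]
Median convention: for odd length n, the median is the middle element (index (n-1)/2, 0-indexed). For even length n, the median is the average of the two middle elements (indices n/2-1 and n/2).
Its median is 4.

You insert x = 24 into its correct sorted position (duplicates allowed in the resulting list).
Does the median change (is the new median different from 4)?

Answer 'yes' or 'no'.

Answer: yes

Derivation:
Old median = 4
Insert x = 24
New median = 18
Changed? yes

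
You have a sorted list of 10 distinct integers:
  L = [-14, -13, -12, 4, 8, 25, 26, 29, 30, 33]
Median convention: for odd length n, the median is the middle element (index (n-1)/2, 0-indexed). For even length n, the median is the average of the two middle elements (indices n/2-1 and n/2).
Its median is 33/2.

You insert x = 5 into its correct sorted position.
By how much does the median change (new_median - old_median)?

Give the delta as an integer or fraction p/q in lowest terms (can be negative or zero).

Old median = 33/2
After inserting x = 5: new sorted = [-14, -13, -12, 4, 5, 8, 25, 26, 29, 30, 33]
New median = 8
Delta = 8 - 33/2 = -17/2

Answer: -17/2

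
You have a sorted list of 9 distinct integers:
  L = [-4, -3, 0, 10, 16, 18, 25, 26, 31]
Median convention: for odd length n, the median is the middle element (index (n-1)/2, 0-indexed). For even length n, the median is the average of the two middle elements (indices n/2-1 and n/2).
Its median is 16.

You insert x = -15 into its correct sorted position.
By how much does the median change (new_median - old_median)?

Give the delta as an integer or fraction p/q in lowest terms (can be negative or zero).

Old median = 16
After inserting x = -15: new sorted = [-15, -4, -3, 0, 10, 16, 18, 25, 26, 31]
New median = 13
Delta = 13 - 16 = -3

Answer: -3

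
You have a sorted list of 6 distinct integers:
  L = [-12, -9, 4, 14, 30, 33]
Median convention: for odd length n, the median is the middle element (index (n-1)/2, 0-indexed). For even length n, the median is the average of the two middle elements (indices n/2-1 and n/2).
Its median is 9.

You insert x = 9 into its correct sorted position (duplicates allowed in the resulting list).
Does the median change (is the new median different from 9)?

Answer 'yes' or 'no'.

Old median = 9
Insert x = 9
New median = 9
Changed? no

Answer: no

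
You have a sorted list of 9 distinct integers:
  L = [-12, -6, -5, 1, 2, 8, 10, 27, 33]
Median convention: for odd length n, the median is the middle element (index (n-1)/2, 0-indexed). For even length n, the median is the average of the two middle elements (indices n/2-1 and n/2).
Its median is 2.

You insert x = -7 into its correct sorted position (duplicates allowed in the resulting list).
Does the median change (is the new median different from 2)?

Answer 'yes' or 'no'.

Old median = 2
Insert x = -7
New median = 3/2
Changed? yes

Answer: yes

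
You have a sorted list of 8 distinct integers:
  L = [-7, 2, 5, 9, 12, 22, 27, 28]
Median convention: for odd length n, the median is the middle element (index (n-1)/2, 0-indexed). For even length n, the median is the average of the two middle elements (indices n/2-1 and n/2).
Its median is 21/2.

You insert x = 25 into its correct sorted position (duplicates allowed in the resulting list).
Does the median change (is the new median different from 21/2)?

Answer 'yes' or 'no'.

Old median = 21/2
Insert x = 25
New median = 12
Changed? yes

Answer: yes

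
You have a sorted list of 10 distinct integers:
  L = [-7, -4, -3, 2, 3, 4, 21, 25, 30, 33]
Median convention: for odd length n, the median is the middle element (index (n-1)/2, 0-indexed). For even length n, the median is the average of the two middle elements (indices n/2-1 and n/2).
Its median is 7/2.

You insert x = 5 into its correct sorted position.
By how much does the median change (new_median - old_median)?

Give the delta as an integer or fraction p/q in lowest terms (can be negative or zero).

Answer: 1/2

Derivation:
Old median = 7/2
After inserting x = 5: new sorted = [-7, -4, -3, 2, 3, 4, 5, 21, 25, 30, 33]
New median = 4
Delta = 4 - 7/2 = 1/2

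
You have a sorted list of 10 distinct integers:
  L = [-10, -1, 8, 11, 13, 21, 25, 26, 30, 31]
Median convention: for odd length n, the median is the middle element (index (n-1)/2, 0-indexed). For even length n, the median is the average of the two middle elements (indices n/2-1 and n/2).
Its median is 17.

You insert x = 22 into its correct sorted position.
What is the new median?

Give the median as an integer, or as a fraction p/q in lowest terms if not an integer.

Answer: 21

Derivation:
Old list (sorted, length 10): [-10, -1, 8, 11, 13, 21, 25, 26, 30, 31]
Old median = 17
Insert x = 22
Old length even (10). Middle pair: indices 4,5 = 13,21.
New length odd (11). New median = single middle element.
x = 22: 6 elements are < x, 4 elements are > x.
New sorted list: [-10, -1, 8, 11, 13, 21, 22, 25, 26, 30, 31]
New median = 21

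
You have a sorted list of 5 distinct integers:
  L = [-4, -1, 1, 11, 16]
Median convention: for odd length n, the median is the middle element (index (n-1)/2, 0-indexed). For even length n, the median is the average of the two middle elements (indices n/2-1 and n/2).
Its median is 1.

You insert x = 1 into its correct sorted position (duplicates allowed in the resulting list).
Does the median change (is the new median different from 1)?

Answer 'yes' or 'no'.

Old median = 1
Insert x = 1
New median = 1
Changed? no

Answer: no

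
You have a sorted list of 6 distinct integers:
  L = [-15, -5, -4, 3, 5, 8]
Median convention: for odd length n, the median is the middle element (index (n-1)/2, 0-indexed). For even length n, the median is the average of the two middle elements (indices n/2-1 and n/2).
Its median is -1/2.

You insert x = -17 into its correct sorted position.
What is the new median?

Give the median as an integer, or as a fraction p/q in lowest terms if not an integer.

Old list (sorted, length 6): [-15, -5, -4, 3, 5, 8]
Old median = -1/2
Insert x = -17
Old length even (6). Middle pair: indices 2,3 = -4,3.
New length odd (7). New median = single middle element.
x = -17: 0 elements are < x, 6 elements are > x.
New sorted list: [-17, -15, -5, -4, 3, 5, 8]
New median = -4

Answer: -4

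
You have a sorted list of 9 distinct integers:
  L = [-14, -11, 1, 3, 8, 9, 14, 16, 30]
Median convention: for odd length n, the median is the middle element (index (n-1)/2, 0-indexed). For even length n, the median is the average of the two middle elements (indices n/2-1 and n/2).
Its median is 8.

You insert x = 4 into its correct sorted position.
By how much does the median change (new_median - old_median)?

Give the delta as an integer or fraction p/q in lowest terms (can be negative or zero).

Old median = 8
After inserting x = 4: new sorted = [-14, -11, 1, 3, 4, 8, 9, 14, 16, 30]
New median = 6
Delta = 6 - 8 = -2

Answer: -2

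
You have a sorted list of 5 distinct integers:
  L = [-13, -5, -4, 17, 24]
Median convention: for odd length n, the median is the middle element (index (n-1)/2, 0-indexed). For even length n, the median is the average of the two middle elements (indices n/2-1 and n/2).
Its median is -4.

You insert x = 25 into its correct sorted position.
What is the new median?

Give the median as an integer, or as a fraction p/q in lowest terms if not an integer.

Answer: 13/2

Derivation:
Old list (sorted, length 5): [-13, -5, -4, 17, 24]
Old median = -4
Insert x = 25
Old length odd (5). Middle was index 2 = -4.
New length even (6). New median = avg of two middle elements.
x = 25: 5 elements are < x, 0 elements are > x.
New sorted list: [-13, -5, -4, 17, 24, 25]
New median = 13/2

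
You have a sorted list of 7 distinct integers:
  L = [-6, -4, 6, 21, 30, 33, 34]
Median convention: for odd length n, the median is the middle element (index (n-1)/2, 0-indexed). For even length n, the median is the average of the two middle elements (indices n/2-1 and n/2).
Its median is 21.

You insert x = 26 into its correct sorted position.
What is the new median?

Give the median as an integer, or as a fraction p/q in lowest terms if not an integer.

Old list (sorted, length 7): [-6, -4, 6, 21, 30, 33, 34]
Old median = 21
Insert x = 26
Old length odd (7). Middle was index 3 = 21.
New length even (8). New median = avg of two middle elements.
x = 26: 4 elements are < x, 3 elements are > x.
New sorted list: [-6, -4, 6, 21, 26, 30, 33, 34]
New median = 47/2

Answer: 47/2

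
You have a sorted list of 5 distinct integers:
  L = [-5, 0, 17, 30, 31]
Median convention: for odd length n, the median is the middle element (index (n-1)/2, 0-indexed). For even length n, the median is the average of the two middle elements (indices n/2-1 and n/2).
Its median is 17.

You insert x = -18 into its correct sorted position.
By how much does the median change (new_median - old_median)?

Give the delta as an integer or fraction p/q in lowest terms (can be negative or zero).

Answer: -17/2

Derivation:
Old median = 17
After inserting x = -18: new sorted = [-18, -5, 0, 17, 30, 31]
New median = 17/2
Delta = 17/2 - 17 = -17/2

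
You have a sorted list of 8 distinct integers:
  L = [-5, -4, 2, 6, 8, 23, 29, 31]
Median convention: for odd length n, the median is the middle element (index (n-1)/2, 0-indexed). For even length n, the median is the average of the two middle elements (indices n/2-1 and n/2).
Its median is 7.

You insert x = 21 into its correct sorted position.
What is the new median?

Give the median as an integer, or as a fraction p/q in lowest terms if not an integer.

Answer: 8

Derivation:
Old list (sorted, length 8): [-5, -4, 2, 6, 8, 23, 29, 31]
Old median = 7
Insert x = 21
Old length even (8). Middle pair: indices 3,4 = 6,8.
New length odd (9). New median = single middle element.
x = 21: 5 elements are < x, 3 elements are > x.
New sorted list: [-5, -4, 2, 6, 8, 21, 23, 29, 31]
New median = 8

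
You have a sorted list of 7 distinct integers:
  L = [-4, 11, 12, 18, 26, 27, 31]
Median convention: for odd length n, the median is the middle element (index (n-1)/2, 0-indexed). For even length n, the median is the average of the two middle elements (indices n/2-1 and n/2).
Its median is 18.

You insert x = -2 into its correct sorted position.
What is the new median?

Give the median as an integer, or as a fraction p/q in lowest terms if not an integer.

Old list (sorted, length 7): [-4, 11, 12, 18, 26, 27, 31]
Old median = 18
Insert x = -2
Old length odd (7). Middle was index 3 = 18.
New length even (8). New median = avg of two middle elements.
x = -2: 1 elements are < x, 6 elements are > x.
New sorted list: [-4, -2, 11, 12, 18, 26, 27, 31]
New median = 15

Answer: 15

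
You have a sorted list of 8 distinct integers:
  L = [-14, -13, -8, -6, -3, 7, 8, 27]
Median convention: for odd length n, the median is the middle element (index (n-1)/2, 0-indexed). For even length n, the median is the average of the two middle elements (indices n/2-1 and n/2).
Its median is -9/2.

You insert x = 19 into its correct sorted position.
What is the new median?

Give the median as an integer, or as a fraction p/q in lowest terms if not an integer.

Answer: -3

Derivation:
Old list (sorted, length 8): [-14, -13, -8, -6, -3, 7, 8, 27]
Old median = -9/2
Insert x = 19
Old length even (8). Middle pair: indices 3,4 = -6,-3.
New length odd (9). New median = single middle element.
x = 19: 7 elements are < x, 1 elements are > x.
New sorted list: [-14, -13, -8, -6, -3, 7, 8, 19, 27]
New median = -3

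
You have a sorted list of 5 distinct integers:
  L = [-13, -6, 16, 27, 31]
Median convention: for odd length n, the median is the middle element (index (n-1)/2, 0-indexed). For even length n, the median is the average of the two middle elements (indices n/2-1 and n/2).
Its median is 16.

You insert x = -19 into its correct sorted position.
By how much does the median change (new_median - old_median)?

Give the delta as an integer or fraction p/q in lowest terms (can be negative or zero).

Old median = 16
After inserting x = -19: new sorted = [-19, -13, -6, 16, 27, 31]
New median = 5
Delta = 5 - 16 = -11

Answer: -11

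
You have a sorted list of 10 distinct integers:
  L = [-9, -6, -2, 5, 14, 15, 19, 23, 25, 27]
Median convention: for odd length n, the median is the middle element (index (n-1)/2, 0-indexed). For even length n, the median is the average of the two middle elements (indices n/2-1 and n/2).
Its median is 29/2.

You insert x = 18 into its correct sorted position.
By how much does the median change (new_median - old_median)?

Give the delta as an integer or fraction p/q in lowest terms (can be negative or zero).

Answer: 1/2

Derivation:
Old median = 29/2
After inserting x = 18: new sorted = [-9, -6, -2, 5, 14, 15, 18, 19, 23, 25, 27]
New median = 15
Delta = 15 - 29/2 = 1/2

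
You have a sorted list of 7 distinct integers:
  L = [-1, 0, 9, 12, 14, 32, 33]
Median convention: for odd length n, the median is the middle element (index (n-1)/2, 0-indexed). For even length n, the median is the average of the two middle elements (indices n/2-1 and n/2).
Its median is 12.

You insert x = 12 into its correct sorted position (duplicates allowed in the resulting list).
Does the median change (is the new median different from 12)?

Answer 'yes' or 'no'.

Old median = 12
Insert x = 12
New median = 12
Changed? no

Answer: no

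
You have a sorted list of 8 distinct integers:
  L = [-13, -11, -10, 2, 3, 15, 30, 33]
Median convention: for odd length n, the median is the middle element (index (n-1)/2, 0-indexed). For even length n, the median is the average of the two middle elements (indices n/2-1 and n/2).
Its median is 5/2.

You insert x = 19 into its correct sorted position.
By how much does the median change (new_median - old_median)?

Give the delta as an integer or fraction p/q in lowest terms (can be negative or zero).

Old median = 5/2
After inserting x = 19: new sorted = [-13, -11, -10, 2, 3, 15, 19, 30, 33]
New median = 3
Delta = 3 - 5/2 = 1/2

Answer: 1/2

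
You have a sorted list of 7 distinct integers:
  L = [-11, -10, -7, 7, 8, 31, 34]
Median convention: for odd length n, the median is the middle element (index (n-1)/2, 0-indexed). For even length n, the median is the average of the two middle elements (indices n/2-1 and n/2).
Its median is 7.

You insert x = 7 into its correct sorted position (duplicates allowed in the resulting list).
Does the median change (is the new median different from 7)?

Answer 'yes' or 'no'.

Answer: no

Derivation:
Old median = 7
Insert x = 7
New median = 7
Changed? no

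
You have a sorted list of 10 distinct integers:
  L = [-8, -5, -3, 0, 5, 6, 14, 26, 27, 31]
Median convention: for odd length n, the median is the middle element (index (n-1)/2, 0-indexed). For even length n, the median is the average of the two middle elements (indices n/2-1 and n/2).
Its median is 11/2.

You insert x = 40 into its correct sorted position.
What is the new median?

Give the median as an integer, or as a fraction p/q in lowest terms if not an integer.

Answer: 6

Derivation:
Old list (sorted, length 10): [-8, -5, -3, 0, 5, 6, 14, 26, 27, 31]
Old median = 11/2
Insert x = 40
Old length even (10). Middle pair: indices 4,5 = 5,6.
New length odd (11). New median = single middle element.
x = 40: 10 elements are < x, 0 elements are > x.
New sorted list: [-8, -5, -3, 0, 5, 6, 14, 26, 27, 31, 40]
New median = 6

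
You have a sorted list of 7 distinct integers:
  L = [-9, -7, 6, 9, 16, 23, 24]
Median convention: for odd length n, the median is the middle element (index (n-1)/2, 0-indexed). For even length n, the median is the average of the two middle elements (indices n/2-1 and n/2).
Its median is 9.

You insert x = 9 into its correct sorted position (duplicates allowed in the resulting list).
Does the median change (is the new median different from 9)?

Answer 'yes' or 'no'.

Old median = 9
Insert x = 9
New median = 9
Changed? no

Answer: no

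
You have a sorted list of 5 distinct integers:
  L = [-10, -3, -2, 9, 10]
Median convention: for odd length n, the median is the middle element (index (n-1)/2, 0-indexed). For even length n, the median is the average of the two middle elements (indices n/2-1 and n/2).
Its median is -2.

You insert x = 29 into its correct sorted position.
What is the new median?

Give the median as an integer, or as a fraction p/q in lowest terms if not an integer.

Old list (sorted, length 5): [-10, -3, -2, 9, 10]
Old median = -2
Insert x = 29
Old length odd (5). Middle was index 2 = -2.
New length even (6). New median = avg of two middle elements.
x = 29: 5 elements are < x, 0 elements are > x.
New sorted list: [-10, -3, -2, 9, 10, 29]
New median = 7/2

Answer: 7/2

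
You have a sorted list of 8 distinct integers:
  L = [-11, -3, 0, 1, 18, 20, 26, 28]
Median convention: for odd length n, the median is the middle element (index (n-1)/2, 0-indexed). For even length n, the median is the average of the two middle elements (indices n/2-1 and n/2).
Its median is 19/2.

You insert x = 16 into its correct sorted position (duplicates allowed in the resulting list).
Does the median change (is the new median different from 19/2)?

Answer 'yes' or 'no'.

Old median = 19/2
Insert x = 16
New median = 16
Changed? yes

Answer: yes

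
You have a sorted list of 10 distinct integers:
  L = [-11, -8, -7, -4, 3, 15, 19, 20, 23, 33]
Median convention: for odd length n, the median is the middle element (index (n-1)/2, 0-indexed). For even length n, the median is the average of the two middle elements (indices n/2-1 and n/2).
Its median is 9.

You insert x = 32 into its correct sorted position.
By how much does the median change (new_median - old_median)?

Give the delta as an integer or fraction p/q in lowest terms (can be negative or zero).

Answer: 6

Derivation:
Old median = 9
After inserting x = 32: new sorted = [-11, -8, -7, -4, 3, 15, 19, 20, 23, 32, 33]
New median = 15
Delta = 15 - 9 = 6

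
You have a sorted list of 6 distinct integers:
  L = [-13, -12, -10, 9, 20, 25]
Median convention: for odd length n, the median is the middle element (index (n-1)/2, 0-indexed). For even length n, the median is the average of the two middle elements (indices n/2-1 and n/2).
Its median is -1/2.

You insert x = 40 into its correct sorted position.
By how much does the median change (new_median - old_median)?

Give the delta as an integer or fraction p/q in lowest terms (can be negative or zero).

Answer: 19/2

Derivation:
Old median = -1/2
After inserting x = 40: new sorted = [-13, -12, -10, 9, 20, 25, 40]
New median = 9
Delta = 9 - -1/2 = 19/2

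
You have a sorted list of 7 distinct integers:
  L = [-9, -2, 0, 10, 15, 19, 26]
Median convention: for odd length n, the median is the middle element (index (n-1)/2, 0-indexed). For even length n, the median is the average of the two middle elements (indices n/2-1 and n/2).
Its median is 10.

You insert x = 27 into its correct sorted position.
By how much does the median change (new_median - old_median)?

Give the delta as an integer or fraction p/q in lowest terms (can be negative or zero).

Old median = 10
After inserting x = 27: new sorted = [-9, -2, 0, 10, 15, 19, 26, 27]
New median = 25/2
Delta = 25/2 - 10 = 5/2

Answer: 5/2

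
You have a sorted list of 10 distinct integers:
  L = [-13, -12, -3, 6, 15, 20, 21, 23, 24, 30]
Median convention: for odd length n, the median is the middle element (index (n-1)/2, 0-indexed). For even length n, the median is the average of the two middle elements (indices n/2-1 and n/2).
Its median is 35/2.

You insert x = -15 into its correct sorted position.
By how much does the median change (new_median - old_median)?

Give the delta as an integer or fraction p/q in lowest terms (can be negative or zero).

Old median = 35/2
After inserting x = -15: new sorted = [-15, -13, -12, -3, 6, 15, 20, 21, 23, 24, 30]
New median = 15
Delta = 15 - 35/2 = -5/2

Answer: -5/2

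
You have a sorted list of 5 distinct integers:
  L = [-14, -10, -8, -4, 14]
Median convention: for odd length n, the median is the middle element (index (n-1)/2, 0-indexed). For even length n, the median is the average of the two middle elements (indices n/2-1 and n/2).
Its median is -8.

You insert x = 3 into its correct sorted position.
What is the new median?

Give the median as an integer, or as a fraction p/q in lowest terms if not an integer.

Old list (sorted, length 5): [-14, -10, -8, -4, 14]
Old median = -8
Insert x = 3
Old length odd (5). Middle was index 2 = -8.
New length even (6). New median = avg of two middle elements.
x = 3: 4 elements are < x, 1 elements are > x.
New sorted list: [-14, -10, -8, -4, 3, 14]
New median = -6

Answer: -6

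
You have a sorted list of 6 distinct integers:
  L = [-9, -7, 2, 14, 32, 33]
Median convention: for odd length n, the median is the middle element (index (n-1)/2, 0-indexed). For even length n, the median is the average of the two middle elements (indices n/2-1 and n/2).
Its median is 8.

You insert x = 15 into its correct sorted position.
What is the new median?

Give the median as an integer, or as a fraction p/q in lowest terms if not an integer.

Answer: 14

Derivation:
Old list (sorted, length 6): [-9, -7, 2, 14, 32, 33]
Old median = 8
Insert x = 15
Old length even (6). Middle pair: indices 2,3 = 2,14.
New length odd (7). New median = single middle element.
x = 15: 4 elements are < x, 2 elements are > x.
New sorted list: [-9, -7, 2, 14, 15, 32, 33]
New median = 14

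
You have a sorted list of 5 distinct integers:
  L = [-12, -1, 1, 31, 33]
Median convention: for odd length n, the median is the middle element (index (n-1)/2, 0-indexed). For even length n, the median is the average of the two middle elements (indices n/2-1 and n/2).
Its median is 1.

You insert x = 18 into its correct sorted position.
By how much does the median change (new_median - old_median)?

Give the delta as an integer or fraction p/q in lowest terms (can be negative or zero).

Old median = 1
After inserting x = 18: new sorted = [-12, -1, 1, 18, 31, 33]
New median = 19/2
Delta = 19/2 - 1 = 17/2

Answer: 17/2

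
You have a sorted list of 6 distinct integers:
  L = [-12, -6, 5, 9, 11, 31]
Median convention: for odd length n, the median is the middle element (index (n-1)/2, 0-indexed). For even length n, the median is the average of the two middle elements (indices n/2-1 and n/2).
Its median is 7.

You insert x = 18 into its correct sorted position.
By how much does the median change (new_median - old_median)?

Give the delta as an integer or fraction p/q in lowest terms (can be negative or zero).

Answer: 2

Derivation:
Old median = 7
After inserting x = 18: new sorted = [-12, -6, 5, 9, 11, 18, 31]
New median = 9
Delta = 9 - 7 = 2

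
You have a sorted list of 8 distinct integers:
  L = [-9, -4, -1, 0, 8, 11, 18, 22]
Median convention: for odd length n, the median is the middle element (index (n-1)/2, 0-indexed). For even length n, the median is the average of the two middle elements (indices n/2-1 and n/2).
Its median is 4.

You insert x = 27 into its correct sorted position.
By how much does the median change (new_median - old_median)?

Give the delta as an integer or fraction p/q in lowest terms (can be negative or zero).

Answer: 4

Derivation:
Old median = 4
After inserting x = 27: new sorted = [-9, -4, -1, 0, 8, 11, 18, 22, 27]
New median = 8
Delta = 8 - 4 = 4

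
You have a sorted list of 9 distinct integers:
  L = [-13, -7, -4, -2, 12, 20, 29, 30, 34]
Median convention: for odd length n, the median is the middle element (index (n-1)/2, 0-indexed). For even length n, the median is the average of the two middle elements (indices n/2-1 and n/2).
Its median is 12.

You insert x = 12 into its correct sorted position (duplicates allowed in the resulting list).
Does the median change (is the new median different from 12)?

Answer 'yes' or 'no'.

Answer: no

Derivation:
Old median = 12
Insert x = 12
New median = 12
Changed? no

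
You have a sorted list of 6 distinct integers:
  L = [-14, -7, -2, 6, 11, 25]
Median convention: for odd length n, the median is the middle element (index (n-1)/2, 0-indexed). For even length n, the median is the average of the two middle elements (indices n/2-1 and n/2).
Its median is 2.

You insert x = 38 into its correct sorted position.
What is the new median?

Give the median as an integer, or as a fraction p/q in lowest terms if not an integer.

Old list (sorted, length 6): [-14, -7, -2, 6, 11, 25]
Old median = 2
Insert x = 38
Old length even (6). Middle pair: indices 2,3 = -2,6.
New length odd (7). New median = single middle element.
x = 38: 6 elements are < x, 0 elements are > x.
New sorted list: [-14, -7, -2, 6, 11, 25, 38]
New median = 6

Answer: 6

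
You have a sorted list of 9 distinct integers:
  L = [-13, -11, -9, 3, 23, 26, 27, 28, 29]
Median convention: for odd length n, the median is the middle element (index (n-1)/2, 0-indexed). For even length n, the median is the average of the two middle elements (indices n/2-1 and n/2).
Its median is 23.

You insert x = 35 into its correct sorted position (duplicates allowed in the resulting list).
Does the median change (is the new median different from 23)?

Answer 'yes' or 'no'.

Old median = 23
Insert x = 35
New median = 49/2
Changed? yes

Answer: yes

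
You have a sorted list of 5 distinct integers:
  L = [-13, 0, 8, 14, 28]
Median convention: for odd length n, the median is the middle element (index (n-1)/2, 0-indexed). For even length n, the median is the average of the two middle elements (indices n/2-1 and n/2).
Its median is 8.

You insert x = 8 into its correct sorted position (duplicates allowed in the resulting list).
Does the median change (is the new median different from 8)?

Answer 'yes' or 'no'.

Answer: no

Derivation:
Old median = 8
Insert x = 8
New median = 8
Changed? no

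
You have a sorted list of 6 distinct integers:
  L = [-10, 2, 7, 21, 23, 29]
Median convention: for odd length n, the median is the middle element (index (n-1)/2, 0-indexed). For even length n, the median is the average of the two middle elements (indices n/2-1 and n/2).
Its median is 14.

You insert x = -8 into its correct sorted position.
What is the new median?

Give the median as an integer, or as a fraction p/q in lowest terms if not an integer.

Old list (sorted, length 6): [-10, 2, 7, 21, 23, 29]
Old median = 14
Insert x = -8
Old length even (6). Middle pair: indices 2,3 = 7,21.
New length odd (7). New median = single middle element.
x = -8: 1 elements are < x, 5 elements are > x.
New sorted list: [-10, -8, 2, 7, 21, 23, 29]
New median = 7

Answer: 7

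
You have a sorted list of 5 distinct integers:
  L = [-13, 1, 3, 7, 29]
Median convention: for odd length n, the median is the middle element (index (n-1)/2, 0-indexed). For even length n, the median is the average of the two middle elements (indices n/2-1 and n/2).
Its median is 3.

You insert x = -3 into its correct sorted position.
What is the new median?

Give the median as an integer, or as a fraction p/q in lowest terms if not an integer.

Old list (sorted, length 5): [-13, 1, 3, 7, 29]
Old median = 3
Insert x = -3
Old length odd (5). Middle was index 2 = 3.
New length even (6). New median = avg of two middle elements.
x = -3: 1 elements are < x, 4 elements are > x.
New sorted list: [-13, -3, 1, 3, 7, 29]
New median = 2

Answer: 2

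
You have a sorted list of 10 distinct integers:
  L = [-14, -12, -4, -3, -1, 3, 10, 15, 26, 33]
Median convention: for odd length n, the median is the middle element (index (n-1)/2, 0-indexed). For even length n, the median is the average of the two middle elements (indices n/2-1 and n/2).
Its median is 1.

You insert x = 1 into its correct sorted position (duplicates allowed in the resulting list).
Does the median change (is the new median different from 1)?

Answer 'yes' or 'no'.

Old median = 1
Insert x = 1
New median = 1
Changed? no

Answer: no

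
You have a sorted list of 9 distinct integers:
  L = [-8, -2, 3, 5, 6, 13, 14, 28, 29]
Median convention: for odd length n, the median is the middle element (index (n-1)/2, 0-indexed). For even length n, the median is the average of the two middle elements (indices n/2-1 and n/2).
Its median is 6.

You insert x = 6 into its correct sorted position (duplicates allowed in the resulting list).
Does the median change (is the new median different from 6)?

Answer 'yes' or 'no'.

Answer: no

Derivation:
Old median = 6
Insert x = 6
New median = 6
Changed? no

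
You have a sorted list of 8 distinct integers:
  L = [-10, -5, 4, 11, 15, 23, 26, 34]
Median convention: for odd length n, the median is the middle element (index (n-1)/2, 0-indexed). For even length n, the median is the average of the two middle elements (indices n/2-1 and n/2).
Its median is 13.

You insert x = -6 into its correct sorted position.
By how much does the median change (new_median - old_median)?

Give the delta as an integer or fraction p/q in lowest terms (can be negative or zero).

Old median = 13
After inserting x = -6: new sorted = [-10, -6, -5, 4, 11, 15, 23, 26, 34]
New median = 11
Delta = 11 - 13 = -2

Answer: -2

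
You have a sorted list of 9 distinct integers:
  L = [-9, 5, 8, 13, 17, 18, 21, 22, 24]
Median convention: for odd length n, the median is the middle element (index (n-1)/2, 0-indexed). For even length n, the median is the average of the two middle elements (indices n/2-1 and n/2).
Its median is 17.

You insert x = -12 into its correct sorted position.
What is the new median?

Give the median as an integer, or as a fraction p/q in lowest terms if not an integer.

Answer: 15

Derivation:
Old list (sorted, length 9): [-9, 5, 8, 13, 17, 18, 21, 22, 24]
Old median = 17
Insert x = -12
Old length odd (9). Middle was index 4 = 17.
New length even (10). New median = avg of two middle elements.
x = -12: 0 elements are < x, 9 elements are > x.
New sorted list: [-12, -9, 5, 8, 13, 17, 18, 21, 22, 24]
New median = 15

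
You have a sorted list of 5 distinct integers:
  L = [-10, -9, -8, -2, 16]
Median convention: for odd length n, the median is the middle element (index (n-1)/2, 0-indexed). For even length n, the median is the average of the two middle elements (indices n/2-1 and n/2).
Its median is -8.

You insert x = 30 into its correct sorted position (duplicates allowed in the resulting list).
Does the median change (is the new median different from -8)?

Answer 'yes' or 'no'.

Answer: yes

Derivation:
Old median = -8
Insert x = 30
New median = -5
Changed? yes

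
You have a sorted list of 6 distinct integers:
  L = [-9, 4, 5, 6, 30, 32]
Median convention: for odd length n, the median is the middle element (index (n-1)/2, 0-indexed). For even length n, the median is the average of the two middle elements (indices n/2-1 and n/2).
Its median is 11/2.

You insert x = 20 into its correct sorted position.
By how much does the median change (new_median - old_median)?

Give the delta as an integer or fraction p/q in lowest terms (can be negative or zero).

Answer: 1/2

Derivation:
Old median = 11/2
After inserting x = 20: new sorted = [-9, 4, 5, 6, 20, 30, 32]
New median = 6
Delta = 6 - 11/2 = 1/2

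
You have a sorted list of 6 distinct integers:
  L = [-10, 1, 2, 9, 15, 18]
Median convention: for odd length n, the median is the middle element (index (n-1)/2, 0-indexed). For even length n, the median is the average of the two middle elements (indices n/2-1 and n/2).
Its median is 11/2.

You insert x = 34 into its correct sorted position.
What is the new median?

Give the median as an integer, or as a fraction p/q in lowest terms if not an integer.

Answer: 9

Derivation:
Old list (sorted, length 6): [-10, 1, 2, 9, 15, 18]
Old median = 11/2
Insert x = 34
Old length even (6). Middle pair: indices 2,3 = 2,9.
New length odd (7). New median = single middle element.
x = 34: 6 elements are < x, 0 elements are > x.
New sorted list: [-10, 1, 2, 9, 15, 18, 34]
New median = 9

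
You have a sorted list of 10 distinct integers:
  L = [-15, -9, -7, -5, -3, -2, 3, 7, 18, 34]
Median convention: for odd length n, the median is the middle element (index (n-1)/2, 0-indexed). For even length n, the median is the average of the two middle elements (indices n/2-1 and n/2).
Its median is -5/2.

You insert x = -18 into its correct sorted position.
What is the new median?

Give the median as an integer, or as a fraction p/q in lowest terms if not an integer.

Old list (sorted, length 10): [-15, -9, -7, -5, -3, -2, 3, 7, 18, 34]
Old median = -5/2
Insert x = -18
Old length even (10). Middle pair: indices 4,5 = -3,-2.
New length odd (11). New median = single middle element.
x = -18: 0 elements are < x, 10 elements are > x.
New sorted list: [-18, -15, -9, -7, -5, -3, -2, 3, 7, 18, 34]
New median = -3

Answer: -3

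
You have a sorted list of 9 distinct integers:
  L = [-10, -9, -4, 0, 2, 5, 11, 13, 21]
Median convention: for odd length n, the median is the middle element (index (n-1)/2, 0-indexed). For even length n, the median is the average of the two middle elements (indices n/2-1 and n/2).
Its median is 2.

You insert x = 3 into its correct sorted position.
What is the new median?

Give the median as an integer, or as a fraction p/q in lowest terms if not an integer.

Old list (sorted, length 9): [-10, -9, -4, 0, 2, 5, 11, 13, 21]
Old median = 2
Insert x = 3
Old length odd (9). Middle was index 4 = 2.
New length even (10). New median = avg of two middle elements.
x = 3: 5 elements are < x, 4 elements are > x.
New sorted list: [-10, -9, -4, 0, 2, 3, 5, 11, 13, 21]
New median = 5/2

Answer: 5/2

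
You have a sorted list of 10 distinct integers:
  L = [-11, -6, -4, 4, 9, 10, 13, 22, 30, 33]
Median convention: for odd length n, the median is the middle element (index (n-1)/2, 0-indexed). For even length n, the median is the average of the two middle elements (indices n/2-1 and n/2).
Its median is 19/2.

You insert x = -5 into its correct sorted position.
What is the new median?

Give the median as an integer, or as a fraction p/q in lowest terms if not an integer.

Old list (sorted, length 10): [-11, -6, -4, 4, 9, 10, 13, 22, 30, 33]
Old median = 19/2
Insert x = -5
Old length even (10). Middle pair: indices 4,5 = 9,10.
New length odd (11). New median = single middle element.
x = -5: 2 elements are < x, 8 elements are > x.
New sorted list: [-11, -6, -5, -4, 4, 9, 10, 13, 22, 30, 33]
New median = 9

Answer: 9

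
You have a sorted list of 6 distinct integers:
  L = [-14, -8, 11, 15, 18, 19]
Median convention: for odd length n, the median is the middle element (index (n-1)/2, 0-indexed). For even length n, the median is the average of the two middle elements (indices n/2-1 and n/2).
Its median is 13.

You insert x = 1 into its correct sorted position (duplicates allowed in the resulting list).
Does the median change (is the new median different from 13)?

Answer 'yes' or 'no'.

Old median = 13
Insert x = 1
New median = 11
Changed? yes

Answer: yes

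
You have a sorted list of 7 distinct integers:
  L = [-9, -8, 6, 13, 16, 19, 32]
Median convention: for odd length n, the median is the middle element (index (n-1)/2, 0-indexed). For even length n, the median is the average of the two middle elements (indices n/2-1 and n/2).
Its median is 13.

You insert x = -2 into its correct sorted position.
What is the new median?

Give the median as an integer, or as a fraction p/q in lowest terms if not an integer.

Answer: 19/2

Derivation:
Old list (sorted, length 7): [-9, -8, 6, 13, 16, 19, 32]
Old median = 13
Insert x = -2
Old length odd (7). Middle was index 3 = 13.
New length even (8). New median = avg of two middle elements.
x = -2: 2 elements are < x, 5 elements are > x.
New sorted list: [-9, -8, -2, 6, 13, 16, 19, 32]
New median = 19/2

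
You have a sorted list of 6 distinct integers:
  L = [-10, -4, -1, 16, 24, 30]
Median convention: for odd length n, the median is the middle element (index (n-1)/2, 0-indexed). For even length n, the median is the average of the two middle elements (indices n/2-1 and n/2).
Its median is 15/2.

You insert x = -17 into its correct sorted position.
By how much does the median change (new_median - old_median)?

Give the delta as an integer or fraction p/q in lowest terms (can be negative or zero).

Old median = 15/2
After inserting x = -17: new sorted = [-17, -10, -4, -1, 16, 24, 30]
New median = -1
Delta = -1 - 15/2 = -17/2

Answer: -17/2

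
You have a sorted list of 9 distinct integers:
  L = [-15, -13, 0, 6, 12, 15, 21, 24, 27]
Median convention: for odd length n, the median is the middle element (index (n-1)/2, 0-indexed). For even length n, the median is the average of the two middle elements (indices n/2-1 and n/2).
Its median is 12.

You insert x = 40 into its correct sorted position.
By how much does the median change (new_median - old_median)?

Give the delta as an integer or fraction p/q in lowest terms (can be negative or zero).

Old median = 12
After inserting x = 40: new sorted = [-15, -13, 0, 6, 12, 15, 21, 24, 27, 40]
New median = 27/2
Delta = 27/2 - 12 = 3/2

Answer: 3/2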